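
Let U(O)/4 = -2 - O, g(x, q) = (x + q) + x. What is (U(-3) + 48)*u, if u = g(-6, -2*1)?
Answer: -728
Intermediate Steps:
g(x, q) = q + 2*x (g(x, q) = (q + x) + x = q + 2*x)
U(O) = -8 - 4*O (U(O) = 4*(-2 - O) = -8 - 4*O)
u = -14 (u = -2*1 + 2*(-6) = -2 - 12 = -14)
(U(-3) + 48)*u = ((-8 - 4*(-3)) + 48)*(-14) = ((-8 + 12) + 48)*(-14) = (4 + 48)*(-14) = 52*(-14) = -728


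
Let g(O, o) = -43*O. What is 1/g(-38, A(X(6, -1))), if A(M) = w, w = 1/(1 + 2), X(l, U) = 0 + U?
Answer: 1/1634 ≈ 0.00061200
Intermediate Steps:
X(l, U) = U
w = 1/3 ≈ 0.33333
A(M) = 1/3
1/g(-38, A(X(6, -1))) = 1/(-43*(-38)) = 1/1634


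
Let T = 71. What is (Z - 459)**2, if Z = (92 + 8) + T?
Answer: 82944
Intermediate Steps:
Z = 171 (Z = (92 + 8) + 71 = 100 + 71 = 171)
(Z - 459)**2 = (171 - 459)**2 = (-288)**2 = 82944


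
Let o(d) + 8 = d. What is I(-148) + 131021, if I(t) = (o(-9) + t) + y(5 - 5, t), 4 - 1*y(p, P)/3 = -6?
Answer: 130886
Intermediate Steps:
y(p, P) = 30 (y(p, P) = 12 - 3*(-6) = 12 + 18 = 30)
o(d) = -8 + d
I(t) = 13 + t (I(t) = ((-8 - 9) + t) + 30 = (-17 + t) + 30 = 13 + t)
I(-148) + 131021 = (13 - 148) + 131021 = -135 + 131021 = 130886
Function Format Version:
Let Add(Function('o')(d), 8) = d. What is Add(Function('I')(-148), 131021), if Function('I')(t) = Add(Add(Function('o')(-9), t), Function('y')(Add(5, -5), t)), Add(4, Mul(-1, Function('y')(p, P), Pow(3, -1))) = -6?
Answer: 130886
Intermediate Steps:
Function('y')(p, P) = 30 (Function('y')(p, P) = Add(12, Mul(-3, -6)) = Add(12, 18) = 30)
Function('o')(d) = Add(-8, d)
Function('I')(t) = Add(13, t) (Function('I')(t) = Add(Add(Add(-8, -9), t), 30) = Add(Add(-17, t), 30) = Add(13, t))
Add(Function('I')(-148), 131021) = Add(Add(13, -148), 131021) = Add(-135, 131021) = 130886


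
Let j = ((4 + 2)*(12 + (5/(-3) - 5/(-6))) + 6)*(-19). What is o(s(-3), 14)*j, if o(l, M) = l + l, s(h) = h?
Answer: 8322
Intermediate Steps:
o(l, M) = 2*l
j = -1387 (j = (6*(12 + (5*(-⅓) - 5*(-⅙))) + 6)*(-19) = (6*(12 + (-5/3 + ⅚)) + 6)*(-19) = (6*(12 - ⅚) + 6)*(-19) = (6*(67/6) + 6)*(-19) = (67 + 6)*(-19) = 73*(-19) = -1387)
o(s(-3), 14)*j = (2*(-3))*(-1387) = -6*(-1387) = 8322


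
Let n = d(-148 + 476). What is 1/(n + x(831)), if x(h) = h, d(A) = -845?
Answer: -1/14 ≈ -0.071429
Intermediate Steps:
n = -845
1/(n + x(831)) = 1/(-845 + 831) = 1/(-14) = -1/14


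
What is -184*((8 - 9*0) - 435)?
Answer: 78568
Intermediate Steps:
-184*((8 - 9*0) - 435) = -184*((8 + 0) - 435) = -184*(8 - 435) = -184*(-427) = 78568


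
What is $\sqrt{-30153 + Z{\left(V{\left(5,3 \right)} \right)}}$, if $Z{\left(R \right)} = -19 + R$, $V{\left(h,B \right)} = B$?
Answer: $i \sqrt{30169} \approx 173.69 i$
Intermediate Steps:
$\sqrt{-30153 + Z{\left(V{\left(5,3 \right)} \right)}} = \sqrt{-30153 + \left(-19 + 3\right)} = \sqrt{-30153 - 16} = \sqrt{-30169} = i \sqrt{30169}$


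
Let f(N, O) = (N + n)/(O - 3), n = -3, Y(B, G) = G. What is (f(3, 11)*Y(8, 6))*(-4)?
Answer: 0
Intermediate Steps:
f(N, O) = (-3 + N)/(-3 + O) (f(N, O) = (N - 3)/(O - 3) = (-3 + N)/(-3 + O))
(f(3, 11)*Y(8, 6))*(-4) = (((-3 + 3)/(-3 + 11))*6)*(-4) = ((0/8)*6)*(-4) = (((1/8)*0)*6)*(-4) = (0*6)*(-4) = 0*(-4) = 0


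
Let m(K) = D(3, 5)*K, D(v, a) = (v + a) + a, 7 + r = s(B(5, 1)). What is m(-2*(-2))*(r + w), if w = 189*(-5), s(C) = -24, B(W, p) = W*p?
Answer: -50752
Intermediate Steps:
w = -945
r = -31 (r = -7 - 24 = -31)
D(v, a) = v + 2*a (D(v, a) = (a + v) + a = v + 2*a)
m(K) = 13*K (m(K) = (3 + 2*5)*K = (3 + 10)*K = 13*K)
m(-2*(-2))*(r + w) = (13*(-2*(-2)))*(-31 - 945) = (13*4)*(-976) = 52*(-976) = -50752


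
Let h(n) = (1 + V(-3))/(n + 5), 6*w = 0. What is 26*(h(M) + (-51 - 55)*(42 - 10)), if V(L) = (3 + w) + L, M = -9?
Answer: -176397/2 ≈ -88199.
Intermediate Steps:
w = 0 (w = (⅙)*0 = 0)
V(L) = 3 + L (V(L) = (3 + 0) + L = 3 + L)
h(n) = 1/(5 + n) (h(n) = (1 + (3 - 3))/(n + 5) = (1 + 0)/(5 + n) = 1/(5 + n))
26*(h(M) + (-51 - 55)*(42 - 10)) = 26*(1/(5 - 9) + (-51 - 55)*(42 - 10)) = 26*(1/(-4) - 106*32) = 26*(-¼ - 3392) = 26*(-13569/4) = -176397/2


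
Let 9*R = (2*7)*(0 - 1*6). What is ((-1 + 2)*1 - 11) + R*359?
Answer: -10082/3 ≈ -3360.7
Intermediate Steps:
R = -28/3 (R = ((2*7)*(0 - 1*6))/9 = (14*(0 - 6))/9 = (14*(-6))/9 = (⅑)*(-84) = -28/3 ≈ -9.3333)
((-1 + 2)*1 - 11) + R*359 = ((-1 + 2)*1 - 11) - 28/3*359 = (1*1 - 11) - 10052/3 = (1 - 11) - 10052/3 = -10 - 10052/3 = -10082/3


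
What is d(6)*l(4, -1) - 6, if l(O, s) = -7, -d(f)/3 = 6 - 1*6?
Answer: -6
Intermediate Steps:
d(f) = 0 (d(f) = -3*(6 - 1*6) = -3*(6 - 6) = -3*0 = 0)
d(6)*l(4, -1) - 6 = 0*(-7) - 6 = 0 - 6 = -6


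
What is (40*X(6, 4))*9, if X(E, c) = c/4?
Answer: 360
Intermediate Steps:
X(E, c) = c/4 (X(E, c) = c*(¼) = c/4)
(40*X(6, 4))*9 = (40*((¼)*4))*9 = (40*1)*9 = 40*9 = 360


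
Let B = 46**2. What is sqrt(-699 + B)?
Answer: sqrt(1417) ≈ 37.643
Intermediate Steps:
B = 2116
sqrt(-699 + B) = sqrt(-699 + 2116) = sqrt(1417)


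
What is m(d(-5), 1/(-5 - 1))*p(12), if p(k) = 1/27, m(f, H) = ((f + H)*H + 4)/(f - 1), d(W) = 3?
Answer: 127/1944 ≈ 0.065329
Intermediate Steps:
m(f, H) = (4 + H*(H + f))/(-1 + f) (m(f, H) = ((H + f)*H + 4)/(-1 + f) = (H*(H + f) + 4)/(-1 + f) = (4 + H*(H + f))/(-1 + f))
p(k) = 1/27
m(d(-5), 1/(-5 - 1))*p(12) = ((4 + (1/(-5 - 1))² + 3/(-5 - 1))/(-1 + 3))*(1/27) = ((4 + (1/(-6))² + 3/(-6))/2)*(1/27) = ((4 + (-⅙)² - ⅙*3)/2)*(1/27) = ((4 + 1/36 - ½)/2)*(1/27) = ((½)*(127/36))*(1/27) = (127/72)*(1/27) = 127/1944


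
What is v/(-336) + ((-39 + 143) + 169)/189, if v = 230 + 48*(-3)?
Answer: 599/504 ≈ 1.1885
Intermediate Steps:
v = 86 (v = 230 - 144 = 86)
v/(-336) + ((-39 + 143) + 169)/189 = 86/(-336) + ((-39 + 143) + 169)/189 = 86*(-1/336) + (104 + 169)*(1/189) = -43/168 + 273*(1/189) = -43/168 + 13/9 = 599/504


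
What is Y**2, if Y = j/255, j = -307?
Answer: 94249/65025 ≈ 1.4494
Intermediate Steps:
Y = -307/255 ≈ -1.2039
Y**2 = (-307/255)**2 = 94249/65025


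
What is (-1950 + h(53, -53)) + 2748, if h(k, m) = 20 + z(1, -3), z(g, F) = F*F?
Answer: 827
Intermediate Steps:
z(g, F) = F**2
h(k, m) = 29 (h(k, m) = 20 + (-3)**2 = 20 + 9 = 29)
(-1950 + h(53, -53)) + 2748 = (-1950 + 29) + 2748 = -1921 + 2748 = 827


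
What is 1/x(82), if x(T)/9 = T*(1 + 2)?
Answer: 1/2214 ≈ 0.00045167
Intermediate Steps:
x(T) = 27*T (x(T) = 9*(T*(1 + 2)) = 9*(T*3) = 9*(3*T) = 27*T)
1/x(82) = 1/(27*82) = 1/2214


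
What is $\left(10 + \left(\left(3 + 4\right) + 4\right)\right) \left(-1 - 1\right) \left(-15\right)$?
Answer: $630$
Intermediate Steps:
$\left(10 + \left(\left(3 + 4\right) + 4\right)\right) \left(-1 - 1\right) \left(-15\right) = \left(10 + \left(7 + 4\right)\right) \left(-2\right) \left(-15\right) = \left(10 + 11\right) \left(-2\right) \left(-15\right) = 21 \left(-2\right) \left(-15\right) = \left(-42\right) \left(-15\right) = 630$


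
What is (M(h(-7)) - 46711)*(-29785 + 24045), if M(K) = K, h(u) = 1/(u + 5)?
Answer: 268124010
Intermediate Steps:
h(u) = 1/(5 + u)
(M(h(-7)) - 46711)*(-29785 + 24045) = (1/(5 - 7) - 46711)*(-29785 + 24045) = (1/(-2) - 46711)*(-5740) = (-½ - 46711)*(-5740) = -93423/2*(-5740) = 268124010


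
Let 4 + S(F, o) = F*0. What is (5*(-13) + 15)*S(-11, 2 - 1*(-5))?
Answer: 200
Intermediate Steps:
S(F, o) = -4 (S(F, o) = -4 + F*0 = -4 + 0 = -4)
(5*(-13) + 15)*S(-11, 2 - 1*(-5)) = (5*(-13) + 15)*(-4) = (-65 + 15)*(-4) = -50*(-4) = 200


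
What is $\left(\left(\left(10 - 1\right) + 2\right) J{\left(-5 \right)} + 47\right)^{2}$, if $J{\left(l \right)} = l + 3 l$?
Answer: $29929$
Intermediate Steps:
$J{\left(l \right)} = 4 l$
$\left(\left(\left(10 - 1\right) + 2\right) J{\left(-5 \right)} + 47\right)^{2} = \left(\left(\left(10 - 1\right) + 2\right) 4 \left(-5\right) + 47\right)^{2} = \left(\left(9 + 2\right) \left(-20\right) + 47\right)^{2} = \left(11 \left(-20\right) + 47\right)^{2} = \left(-220 + 47\right)^{2} = \left(-173\right)^{2} = 29929$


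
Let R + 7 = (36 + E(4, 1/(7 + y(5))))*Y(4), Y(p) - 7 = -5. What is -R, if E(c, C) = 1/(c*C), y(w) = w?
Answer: -71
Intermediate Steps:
Y(p) = 2 (Y(p) = 7 - 5 = 2)
E(c, C) = 1/(C*c)
R = 71 (R = -7 + (36 + 1/(1/(7 + 5)*4))*2 = -7 + (36 + (¼)/1/12)*2 = -7 + (36 + (¼)/(1/12))*2 = -7 + (36 + 12*(¼))*2 = -7 + (36 + 3)*2 = -7 + 39*2 = -7 + 78 = 71)
-R = -1*71 = -71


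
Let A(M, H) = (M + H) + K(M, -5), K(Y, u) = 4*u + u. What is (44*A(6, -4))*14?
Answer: -14168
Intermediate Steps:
K(Y, u) = 5*u
A(M, H) = -25 + H + M (A(M, H) = (M + H) + 5*(-5) = (H + M) - 25 = -25 + H + M)
(44*A(6, -4))*14 = (44*(-25 - 4 + 6))*14 = (44*(-23))*14 = -1012*14 = -14168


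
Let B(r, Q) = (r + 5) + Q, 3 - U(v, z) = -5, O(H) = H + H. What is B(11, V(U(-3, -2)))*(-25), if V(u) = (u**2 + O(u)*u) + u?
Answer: -5400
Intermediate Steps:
O(H) = 2*H
U(v, z) = 8 (U(v, z) = 3 - 1*(-5) = 3 + 5 = 8)
V(u) = u + 3*u**2 (V(u) = (u**2 + (2*u)*u) + u = (u**2 + 2*u**2) + u = 3*u**2 + u = u + 3*u**2)
B(r, Q) = 5 + Q + r (B(r, Q) = (5 + r) + Q = 5 + Q + r)
B(11, V(U(-3, -2)))*(-25) = (5 + 8*(1 + 3*8) + 11)*(-25) = (5 + 8*(1 + 24) + 11)*(-25) = (5 + 8*25 + 11)*(-25) = (5 + 200 + 11)*(-25) = 216*(-25) = -5400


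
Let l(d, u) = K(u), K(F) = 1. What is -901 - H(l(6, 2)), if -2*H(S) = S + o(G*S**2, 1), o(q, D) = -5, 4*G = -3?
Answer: -903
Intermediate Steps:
l(d, u) = 1
G = -3/4 (G = (1/4)*(-3) = -3/4 ≈ -0.75000)
H(S) = 5/2 - S/2 (H(S) = -(S - 5)/2 = -(-5 + S)/2 = 5/2 - S/2)
-901 - H(l(6, 2)) = -901 - (5/2 - 1/2*1) = -901 - (5/2 - 1/2) = -901 - 1*2 = -901 - 2 = -903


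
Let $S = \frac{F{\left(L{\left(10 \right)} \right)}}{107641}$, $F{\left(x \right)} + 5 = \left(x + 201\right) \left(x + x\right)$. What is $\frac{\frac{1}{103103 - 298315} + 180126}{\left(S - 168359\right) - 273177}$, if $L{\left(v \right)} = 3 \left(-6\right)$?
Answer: $- \frac{3784954295128751}{9277915523186828} \approx -0.40795$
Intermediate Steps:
$L{\left(v \right)} = -18$
$F{\left(x \right)} = -5 + 2 x \left(201 + x\right)$ ($F{\left(x \right)} = -5 + \left(x + 201\right) \left(x + x\right) = -5 + \left(201 + x\right) 2 x = -5 + 2 x \left(201 + x\right)$)
$S = - \frac{6593}{107641}$ ($S = \frac{-5 + 2 \left(-18\right)^{2} + 402 \left(-18\right)}{107641} = \left(-5 + 2 \cdot 324 - 7236\right) \frac{1}{107641} = \left(-5 + 648 - 7236\right) \frac{1}{107641} = \left(-6593\right) \frac{1}{107641} = - \frac{6593}{107641} \approx -0.06125$)
$\frac{\frac{1}{103103 - 298315} + 180126}{\left(S - 168359\right) - 273177} = \frac{\frac{1}{103103 - 298315} + 180126}{\left(- \frac{6593}{107641} - 168359\right) - 273177} = \frac{\frac{1}{-195212} + 180126}{- \frac{18122337712}{107641} - 273177} = \frac{- \frac{1}{195212} + 180126}{- \frac{47527383169}{107641}} = \frac{35162756711}{195212} \left(- \frac{107641}{47527383169}\right) = - \frac{3784954295128751}{9277915523186828}$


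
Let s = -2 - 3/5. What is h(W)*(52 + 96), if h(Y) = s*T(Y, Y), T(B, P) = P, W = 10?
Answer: -3848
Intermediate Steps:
s = -13/5 (s = -2 - 3/5 = -13/5 ≈ -2.6000)
h(Y) = -13*Y/5
h(W)*(52 + 96) = (-13/5*10)*(52 + 96) = -26*148 = -3848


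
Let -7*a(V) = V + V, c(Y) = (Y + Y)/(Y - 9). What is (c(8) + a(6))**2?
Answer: 15376/49 ≈ 313.80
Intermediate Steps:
c(Y) = 2*Y/(-9 + Y) (c(Y) = (2*Y)/(-9 + Y) = 2*Y/(-9 + Y))
a(V) = -2*V/7 (a(V) = -(V + V)/7 = -2*V/7)
(c(8) + a(6))**2 = (2*8/(-9 + 8) - 2/7*6)**2 = (2*8/(-1) - 12/7)**2 = (2*8*(-1) - 12/7)**2 = (-16 - 12/7)**2 = (-124/7)**2 = 15376/49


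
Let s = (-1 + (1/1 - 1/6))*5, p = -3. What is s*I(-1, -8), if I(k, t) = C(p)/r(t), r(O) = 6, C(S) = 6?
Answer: -5/6 ≈ -0.83333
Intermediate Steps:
I(k, t) = 1 (I(k, t) = 6/6 = 6*(1/6) = 1)
s = -5/6 (s = (-1 + (1*1 - 1*1/6))*5 = (-1 + (1 - 1/6))*5 = (-1 + 5/6)*5 = -1/6*5 = -5/6 ≈ -0.83333)
s*I(-1, -8) = -5/6*1 = -5/6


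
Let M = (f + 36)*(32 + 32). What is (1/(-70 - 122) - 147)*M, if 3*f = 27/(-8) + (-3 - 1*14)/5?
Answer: -22856605/72 ≈ -3.1745e+5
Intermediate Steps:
f = -271/120 (f = (27/(-8) + (-3 - 1*14)/5)/3 = (27*(-1/8) + (-3 - 14)*(1/5))/3 = (-27/8 - 17*1/5)/3 = (-27/8 - 17/5)/3 = (1/3)*(-271/40) = -271/120 ≈ -2.2583)
M = 32392/15 (M = (-271/120 + 36)*(32 + 32) = (4049/120)*64 = 32392/15 ≈ 2159.5)
(1/(-70 - 122) - 147)*M = (1/(-70 - 122) - 147)*(32392/15) = (1/(-192) - 147)*(32392/15) = (-1/192 - 147)*(32392/15) = -28225/192*32392/15 = -22856605/72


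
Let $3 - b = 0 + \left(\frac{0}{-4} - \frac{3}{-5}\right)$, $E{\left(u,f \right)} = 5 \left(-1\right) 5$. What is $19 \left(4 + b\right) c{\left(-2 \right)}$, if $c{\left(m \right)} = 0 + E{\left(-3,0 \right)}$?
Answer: $-3040$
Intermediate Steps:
$E{\left(u,f \right)} = -25$ ($E{\left(u,f \right)} = \left(-5\right) 5 = -25$)
$b = \frac{12}{5}$ ($b = 3 - \left(0 + \left(\frac{0}{-4} - \frac{3}{-5}\right)\right) = 3 - \left(0 + \left(0 \left(- \frac{1}{4}\right) - - \frac{3}{5}\right)\right) = 3 - \left(0 + \left(0 + \frac{3}{5}\right)\right) = 3 - \left(0 + \frac{3}{5}\right) = 3 - \frac{3}{5} = \frac{12}{5} \approx 2.4$)
$c{\left(m \right)} = -25$ ($c{\left(m \right)} = 0 - 25 = -25$)
$19 \left(4 + b\right) c{\left(-2 \right)} = 19 \left(4 + \frac{12}{5}\right) \left(-25\right) = 19 \cdot \frac{32}{5} \left(-25\right) = 19 \left(-160\right) = -3040$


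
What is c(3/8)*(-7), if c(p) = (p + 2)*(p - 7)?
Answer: 7049/64 ≈ 110.14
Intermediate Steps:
c(p) = (-7 + p)*(2 + p) (c(p) = (2 + p)*(-7 + p) = (-7 + p)*(2 + p))
c(3/8)*(-7) = (-14 + (3/8)**2 - 15/8)*(-7) = (-14 + (3*(1/8))**2 - 15/8)*(-7) = (-14 + (3/8)**2 - 5*3/8)*(-7) = (-14 + 9/64 - 15/8)*(-7) = -1007/64*(-7) = 7049/64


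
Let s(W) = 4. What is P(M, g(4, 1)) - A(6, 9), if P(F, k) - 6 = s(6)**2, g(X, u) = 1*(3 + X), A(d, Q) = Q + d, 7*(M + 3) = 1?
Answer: 7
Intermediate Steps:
M = -20/7 (M = -3 + (1/7)*1 = -3 + 1/7 = -20/7 ≈ -2.8571)
g(X, u) = 3 + X
P(F, k) = 22 (P(F, k) = 6 + 4**2 = 6 + 16 = 22)
P(M, g(4, 1)) - A(6, 9) = 22 - (9 + 6) = 22 - 1*15 = 22 - 15 = 7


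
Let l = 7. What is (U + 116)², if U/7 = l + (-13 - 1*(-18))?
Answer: 40000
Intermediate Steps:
U = 84 (U = 7*(7 + (-13 - 1*(-18))) = 7*(7 + (-13 + 18)) = 7*(7 + 5) = 7*12 = 84)
(U + 116)² = (84 + 116)² = 200² = 40000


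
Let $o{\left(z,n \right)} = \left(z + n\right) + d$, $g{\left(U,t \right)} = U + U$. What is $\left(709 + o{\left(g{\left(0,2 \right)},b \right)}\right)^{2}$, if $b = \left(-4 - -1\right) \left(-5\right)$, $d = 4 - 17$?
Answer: $505521$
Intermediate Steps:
$d = -13$ ($d = 4 - 17 = -13$)
$b = 15$ ($b = \left(-4 + 1\right) \left(-5\right) = \left(-3\right) \left(-5\right) = 15$)
$g{\left(U,t \right)} = 2 U$
$o{\left(z,n \right)} = -13 + n + z$ ($o{\left(z,n \right)} = \left(z + n\right) - 13 = \left(n + z\right) - 13 = -13 + n + z$)
$\left(709 + o{\left(g{\left(0,2 \right)},b \right)}\right)^{2} = \left(709 + \left(-13 + 15 + 2 \cdot 0\right)\right)^{2} = \left(709 + \left(-13 + 15 + 0\right)\right)^{2} = \left(709 + 2\right)^{2} = 711^{2} = 505521$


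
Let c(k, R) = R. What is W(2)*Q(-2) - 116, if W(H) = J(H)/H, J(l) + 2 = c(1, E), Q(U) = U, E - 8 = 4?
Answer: -126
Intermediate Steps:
E = 12 (E = 8 + 4 = 12)
J(l) = 10 (J(l) = -2 + 12 = 10)
W(H) = 10/H
W(2)*Q(-2) - 116 = (10/2)*(-2) - 116 = (10*(½))*(-2) - 116 = 5*(-2) - 116 = -10 - 116 = -126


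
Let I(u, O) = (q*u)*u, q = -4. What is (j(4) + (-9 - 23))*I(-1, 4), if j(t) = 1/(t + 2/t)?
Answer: 1144/9 ≈ 127.11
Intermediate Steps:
I(u, O) = -4*u² (I(u, O) = (-4*u)*u = -4*u²)
(j(4) + (-9 - 23))*I(-1, 4) = (4/(2 + 4²) + (-9 - 23))*(-4*(-1)²) = (4/(2 + 16) - 32)*(-4*1) = (4/18 - 32)*(-4) = (4*(1/18) - 32)*(-4) = (2/9 - 32)*(-4) = -286/9*(-4) = 1144/9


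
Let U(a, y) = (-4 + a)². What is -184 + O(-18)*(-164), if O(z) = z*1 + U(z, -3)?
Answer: -76608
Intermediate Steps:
O(z) = z + (-4 + z)² (O(z) = z*1 + (-4 + z)² = z + (-4 + z)²)
-184 + O(-18)*(-164) = -184 + (-18 + (-4 - 18)²)*(-164) = -184 + (-18 + (-22)²)*(-164) = -184 + (-18 + 484)*(-164) = -184 + 466*(-164) = -184 - 76424 = -76608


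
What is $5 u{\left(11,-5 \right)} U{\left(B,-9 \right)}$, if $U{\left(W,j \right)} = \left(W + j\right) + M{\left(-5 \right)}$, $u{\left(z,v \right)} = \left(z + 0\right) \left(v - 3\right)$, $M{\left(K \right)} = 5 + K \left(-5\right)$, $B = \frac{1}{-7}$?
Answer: $- \frac{64240}{7} \approx -9177.1$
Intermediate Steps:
$B = - \frac{1}{7} \approx -0.14286$
$M{\left(K \right)} = 5 - 5 K$
$u{\left(z,v \right)} = z \left(-3 + v\right)$
$U{\left(W,j \right)} = 30 + W + j$ ($U{\left(W,j \right)} = \left(W + j\right) + \left(5 - -25\right) = \left(W + j\right) + \left(5 + 25\right) = \left(W + j\right) + 30 = 30 + W + j$)
$5 u{\left(11,-5 \right)} U{\left(B,-9 \right)} = 5 \cdot 11 \left(-3 - 5\right) \left(30 - \frac{1}{7} - 9\right) = 5 \cdot 11 \left(-8\right) \frac{146}{7} = 5 \left(-88\right) \frac{146}{7} = \left(-440\right) \frac{146}{7} = - \frac{64240}{7}$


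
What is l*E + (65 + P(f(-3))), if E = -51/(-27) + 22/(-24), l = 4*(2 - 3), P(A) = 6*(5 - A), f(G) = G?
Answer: 982/9 ≈ 109.11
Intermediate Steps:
P(A) = 30 - 6*A
l = -4 (l = 4*(-1) = -4)
E = 35/36 (E = -51*(-1/27) + 22*(-1/24) = 17/9 - 11/12 = 35/36 ≈ 0.97222)
l*E + (65 + P(f(-3))) = -4*35/36 + (65 + (30 - 6*(-3))) = -35/9 + (65 + (30 + 18)) = -35/9 + (65 + 48) = -35/9 + 113 = 982/9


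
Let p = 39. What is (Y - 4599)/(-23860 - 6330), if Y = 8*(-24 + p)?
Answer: 4479/30190 ≈ 0.14836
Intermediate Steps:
Y = 120 (Y = 8*(-24 + 39) = 8*15 = 120)
(Y - 4599)/(-23860 - 6330) = (120 - 4599)/(-23860 - 6330) = -4479/(-30190) = -4479*(-1/30190) = 4479/30190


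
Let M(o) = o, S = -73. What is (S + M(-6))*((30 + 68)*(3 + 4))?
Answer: -54194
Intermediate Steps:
(S + M(-6))*((30 + 68)*(3 + 4)) = (-73 - 6)*((30 + 68)*(3 + 4)) = -7742*7 = -79*686 = -54194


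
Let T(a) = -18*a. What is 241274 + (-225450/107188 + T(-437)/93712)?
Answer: 302941154846869/1255600232 ≈ 2.4127e+5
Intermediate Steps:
241274 + (-225450/107188 + T(-437)/93712) = 241274 + (-225450/107188 - 18*(-437)/93712) = 241274 + (-225450*1/107188 + 7866*(1/93712)) = 241274 + (-112725/53594 + 3933/46856) = 241274 - 2535528699/1255600232 = 302941154846869/1255600232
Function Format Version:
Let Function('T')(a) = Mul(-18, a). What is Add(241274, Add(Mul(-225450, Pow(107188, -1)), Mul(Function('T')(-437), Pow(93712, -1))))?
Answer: Rational(302941154846869, 1255600232) ≈ 2.4127e+5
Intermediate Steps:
Add(241274, Add(Mul(-225450, Pow(107188, -1)), Mul(Function('T')(-437), Pow(93712, -1)))) = Add(241274, Add(Mul(-225450, Pow(107188, -1)), Mul(Mul(-18, -437), Pow(93712, -1)))) = Add(241274, Add(Mul(-225450, Rational(1, 107188)), Mul(7866, Rational(1, 93712)))) = Add(241274, Add(Rational(-112725, 53594), Rational(3933, 46856))) = Add(241274, Rational(-2535528699, 1255600232)) = Rational(302941154846869, 1255600232)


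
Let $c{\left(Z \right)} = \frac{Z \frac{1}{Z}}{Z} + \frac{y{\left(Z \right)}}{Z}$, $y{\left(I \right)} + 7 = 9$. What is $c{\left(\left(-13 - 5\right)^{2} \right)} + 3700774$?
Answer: $\frac{399683593}{108} \approx 3.7008 \cdot 10^{6}$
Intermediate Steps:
$y{\left(I \right)} = 2$ ($y{\left(I \right)} = -7 + 9 = 2$)
$c{\left(Z \right)} = \frac{3}{Z}$ ($c{\left(Z \right)} = \frac{Z \frac{1}{Z}}{Z} + \frac{2}{Z} = 1 \frac{1}{Z} + \frac{2}{Z} = \frac{1}{Z} + \frac{2}{Z} = \frac{3}{Z}$)
$c{\left(\left(-13 - 5\right)^{2} \right)} + 3700774 = \frac{3}{\left(-13 - 5\right)^{2}} + 3700774 = \frac{3}{\left(-18\right)^{2}} + 3700774 = \frac{3}{324} + 3700774 = 3 \cdot \frac{1}{324} + 3700774 = \frac{1}{108} + 3700774 = \frac{399683593}{108}$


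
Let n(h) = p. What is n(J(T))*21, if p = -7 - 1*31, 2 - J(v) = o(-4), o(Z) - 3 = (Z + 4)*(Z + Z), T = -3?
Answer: -798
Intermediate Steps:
o(Z) = 3 + 2*Z*(4 + Z) (o(Z) = 3 + (Z + 4)*(Z + Z) = 3 + (4 + Z)*(2*Z) = 3 + 2*Z*(4 + Z))
J(v) = -1 (J(v) = 2 - (3 + 2*(-4)² + 8*(-4)) = 2 - (3 + 2*16 - 32) = 2 - (3 + 32 - 32) = 2 - 1*3 = 2 - 3 = -1)
p = -38 (p = -7 - 31 = -38)
n(h) = -38
n(J(T))*21 = -38*21 = -798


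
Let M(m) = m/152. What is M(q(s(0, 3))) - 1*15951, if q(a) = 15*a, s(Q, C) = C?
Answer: -2424507/152 ≈ -15951.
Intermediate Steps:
M(m) = m/152 (M(m) = m*(1/152) = m/152)
M(q(s(0, 3))) - 1*15951 = (15*3)/152 - 1*15951 = (1/152)*45 - 15951 = 45/152 - 15951 = -2424507/152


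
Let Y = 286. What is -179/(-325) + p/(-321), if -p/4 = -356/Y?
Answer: 614249/1147575 ≈ 0.53526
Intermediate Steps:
p = 712/143 (p = -(-1424)/286 = -4*(-178/143) = 712/143 ≈ 4.9790)
-179/(-325) + p/(-321) = -179/(-325) + (712/143)/(-321) = -179*(-1/325) + (712/143)*(-1/321) = 179/325 - 712/45903 = 614249/1147575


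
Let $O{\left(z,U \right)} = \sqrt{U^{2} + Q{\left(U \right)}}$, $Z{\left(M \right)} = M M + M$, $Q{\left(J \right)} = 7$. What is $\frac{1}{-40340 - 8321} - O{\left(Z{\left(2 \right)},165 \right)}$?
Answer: $- \frac{1}{48661} - 4 \sqrt{1702} \approx -165.02$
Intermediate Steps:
$Z{\left(M \right)} = M + M^{2}$ ($Z{\left(M \right)} = M^{2} + M = M + M^{2}$)
$O{\left(z,U \right)} = \sqrt{7 + U^{2}}$ ($O{\left(z,U \right)} = \sqrt{U^{2} + 7} = \sqrt{7 + U^{2}}$)
$\frac{1}{-40340 - 8321} - O{\left(Z{\left(2 \right)},165 \right)} = \frac{1}{-40340 - 8321} - \sqrt{7 + 165^{2}} = \frac{1}{-48661} - \sqrt{7 + 27225} = - \frac{1}{48661} - \sqrt{27232} = - \frac{1}{48661} - 4 \sqrt{1702}$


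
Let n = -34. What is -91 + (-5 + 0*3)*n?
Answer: 79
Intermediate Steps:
-91 + (-5 + 0*3)*n = -91 + (-5 + 0*3)*(-34) = -91 + (-5 + 0)*(-34) = -91 - 5*(-34) = -91 + 170 = 79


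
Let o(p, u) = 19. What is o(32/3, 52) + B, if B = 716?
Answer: 735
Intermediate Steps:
o(32/3, 52) + B = 19 + 716 = 735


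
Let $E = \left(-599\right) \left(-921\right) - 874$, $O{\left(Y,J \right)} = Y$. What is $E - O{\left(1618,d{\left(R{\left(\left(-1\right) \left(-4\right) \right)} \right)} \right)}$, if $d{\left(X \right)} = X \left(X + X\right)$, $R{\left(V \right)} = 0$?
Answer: $549187$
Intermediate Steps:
$d{\left(X \right)} = 2 X^{2}$ ($d{\left(X \right)} = X 2 X = 2 X^{2}$)
$E = 550805$ ($E = 551679 - 874 = 550805$)
$E - O{\left(1618,d{\left(R{\left(\left(-1\right) \left(-4\right) \right)} \right)} \right)} = 550805 - 1618 = 549187$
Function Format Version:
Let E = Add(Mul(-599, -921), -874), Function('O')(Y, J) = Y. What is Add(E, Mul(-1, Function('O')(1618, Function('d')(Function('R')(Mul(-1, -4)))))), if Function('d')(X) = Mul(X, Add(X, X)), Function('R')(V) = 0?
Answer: 549187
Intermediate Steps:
Function('d')(X) = Mul(2, Pow(X, 2)) (Function('d')(X) = Mul(X, Mul(2, X)) = Mul(2, Pow(X, 2)))
E = 550805 (E = Add(551679, -874) = 550805)
Add(E, Mul(-1, Function('O')(1618, Function('d')(Function('R')(Mul(-1, -4)))))) = Add(550805, Mul(-1, 1618)) = Add(550805, -1618) = 549187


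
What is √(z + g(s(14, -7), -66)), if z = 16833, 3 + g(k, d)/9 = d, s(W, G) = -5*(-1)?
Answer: 2*√4053 ≈ 127.33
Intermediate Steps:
s(W, G) = 5
g(k, d) = -27 + 9*d
√(z + g(s(14, -7), -66)) = √(16833 + (-27 + 9*(-66))) = √(16833 + (-27 - 594)) = √(16833 - 621) = √16212 = 2*√4053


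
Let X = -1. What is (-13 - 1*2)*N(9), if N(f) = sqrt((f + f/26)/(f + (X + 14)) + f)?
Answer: -45*sqrt(85657)/286 ≈ -46.050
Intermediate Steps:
N(f) = sqrt(f + 27*f/(26*(13 + f))) (N(f) = sqrt((f + f/26)/(f + (-1 + 14)) + f) = sqrt((f + f*(1/26))/(f + 13) + f) = sqrt((f + f/26)/(13 + f) + f) = sqrt((27*f/26)/(13 + f) + f) = sqrt(27*f/(26*(13 + f)) + f) = sqrt(f + 27*f/(26*(13 + f))))
(-13 - 1*2)*N(9) = (-13 - 1*2)*(sqrt(26)*sqrt(9*(365 + 26*9)/(13 + 9))/26) = (-13 - 2)*(sqrt(26)*sqrt(9*(365 + 234)/22)/26) = -15*sqrt(26)*sqrt(9*(1/22)*599)/26 = -15*sqrt(26)*sqrt(5391/22)/26 = -15*sqrt(26)*3*sqrt(13178)/22/26 = -45*sqrt(85657)/286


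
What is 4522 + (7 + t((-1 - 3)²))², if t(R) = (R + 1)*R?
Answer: 82363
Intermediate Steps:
t(R) = R*(1 + R) (t(R) = (1 + R)*R = R*(1 + R))
4522 + (7 + t((-1 - 3)²))² = 4522 + (7 + (-1 - 3)²*(1 + (-1 - 3)²))² = 4522 + (7 + (-4)²*(1 + (-4)²))² = 4522 + (7 + 16*(1 + 16))² = 4522 + (7 + 16*17)² = 4522 + (7 + 272)² = 4522 + 279² = 4522 + 77841 = 82363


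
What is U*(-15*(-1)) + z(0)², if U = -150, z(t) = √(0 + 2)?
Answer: -2248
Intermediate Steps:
z(t) = √2
U*(-15*(-1)) + z(0)² = -(-2250)*(-1) + (√2)² = -150*15 + 2 = -2250 + 2 = -2248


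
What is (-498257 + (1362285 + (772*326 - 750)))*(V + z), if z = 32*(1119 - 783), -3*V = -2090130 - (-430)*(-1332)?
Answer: 1001651010900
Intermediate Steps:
V = 887630 (V = -(-2090130 - (-430)*(-1332))/3 = -(-2090130 - 1*572760)/3 = -(-2090130 - 572760)/3 = -⅓*(-2662890) = 887630)
z = 10752 (z = 32*336 = 10752)
(-498257 + (1362285 + (772*326 - 750)))*(V + z) = (-498257 + (1362285 + (772*326 - 750)))*(887630 + 10752) = (-498257 + (1362285 + (251672 - 750)))*898382 = (-498257 + (1362285 + 250922))*898382 = (-498257 + 1613207)*898382 = 1114950*898382 = 1001651010900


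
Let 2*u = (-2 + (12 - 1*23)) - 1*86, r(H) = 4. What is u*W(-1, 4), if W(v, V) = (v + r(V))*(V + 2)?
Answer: -891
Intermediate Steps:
W(v, V) = (2 + V)*(4 + v) (W(v, V) = (v + 4)*(V + 2) = (4 + v)*(2 + V) = (2 + V)*(4 + v))
u = -99/2 (u = ((-2 + (12 - 1*23)) - 1*86)/2 = ((-2 + (12 - 23)) - 86)/2 = ((-2 - 11) - 86)/2 = (-13 - 86)/2 = (½)*(-99) = -99/2 ≈ -49.500)
u*W(-1, 4) = -99*(8 + 2*(-1) + 4*4 + 4*(-1))/2 = -99*(8 - 2 + 16 - 4)/2 = -99/2*18 = -891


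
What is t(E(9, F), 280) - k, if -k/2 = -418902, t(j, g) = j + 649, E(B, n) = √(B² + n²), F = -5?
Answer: -837155 + √106 ≈ -8.3715e+5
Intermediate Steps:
t(j, g) = 649 + j
k = 837804 (k = -2*(-418902) = 837804)
t(E(9, F), 280) - k = (649 + √(9² + (-5)²)) - 1*837804 = (649 + √(81 + 25)) - 837804 = (649 + √106) - 837804 = -837155 + √106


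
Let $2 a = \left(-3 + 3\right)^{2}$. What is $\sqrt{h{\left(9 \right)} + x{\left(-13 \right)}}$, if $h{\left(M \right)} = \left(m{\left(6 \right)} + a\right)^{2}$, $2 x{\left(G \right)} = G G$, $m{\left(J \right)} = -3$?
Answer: $\frac{\sqrt{374}}{2} \approx 9.6695$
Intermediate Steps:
$a = 0$ ($a = \frac{\left(-3 + 3\right)^{2}}{2} = \frac{0^{2}}{2} = \frac{1}{2} \cdot 0 = 0$)
$x{\left(G \right)} = \frac{G^{2}}{2}$ ($x{\left(G \right)} = \frac{G G}{2} = \frac{G^{2}}{2}$)
$h{\left(M \right)} = 9$ ($h{\left(M \right)} = \left(-3 + 0\right)^{2} = \left(-3\right)^{2} = 9$)
$\sqrt{h{\left(9 \right)} + x{\left(-13 \right)}} = \sqrt{9 + \frac{\left(-13\right)^{2}}{2}} = \sqrt{9 + \frac{1}{2} \cdot 169} = \sqrt{9 + \frac{169}{2}} = \sqrt{\frac{187}{2}} = \frac{\sqrt{374}}{2}$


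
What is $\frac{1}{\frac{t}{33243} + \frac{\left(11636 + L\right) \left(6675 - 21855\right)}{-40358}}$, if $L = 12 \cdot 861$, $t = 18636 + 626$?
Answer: $\frac{670810497}{5543230768058} \approx 0.00012101$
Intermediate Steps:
$t = 19262$
$L = 10332$
$\frac{1}{\frac{t}{33243} + \frac{\left(11636 + L\right) \left(6675 - 21855\right)}{-40358}} = \frac{1}{\frac{19262}{33243} + \frac{\left(11636 + 10332\right) \left(6675 - 21855\right)}{-40358}} = \frac{1}{19262 \cdot \frac{1}{33243} + 21968 \left(-15180\right) \left(- \frac{1}{40358}\right)} = \frac{1}{\frac{19262}{33243} - - \frac{166737120}{20179}} = \frac{1}{\frac{19262}{33243} + \frac{166737120}{20179}} = \frac{1}{\frac{5543230768058}{670810497}} = \frac{670810497}{5543230768058}$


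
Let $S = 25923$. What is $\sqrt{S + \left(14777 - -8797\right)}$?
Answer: $\sqrt{49497} \approx 222.48$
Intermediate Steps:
$\sqrt{S + \left(14777 - -8797\right)} = \sqrt{25923 + \left(14777 - -8797\right)} = \sqrt{25923 + \left(14777 + 8797\right)} = \sqrt{25923 + 23574} = \sqrt{49497}$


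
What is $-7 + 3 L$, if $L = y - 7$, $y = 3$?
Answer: $-19$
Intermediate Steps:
$L = -4$ ($L = 3 - 7 = -4$)
$-7 + 3 L = -7 + 3 \left(-4\right) = -7 - 12 = -19$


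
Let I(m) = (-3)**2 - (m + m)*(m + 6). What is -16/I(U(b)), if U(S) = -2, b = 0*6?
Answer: -16/25 ≈ -0.64000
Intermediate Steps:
b = 0
I(m) = 9 - 2*m*(6 + m)
-16/I(U(b)) = -16/(9 - 12*(-2) - 2*(-2)**2) = -16/(9 + 24 - 2*4) = -16/(9 + 24 - 8) = -16/25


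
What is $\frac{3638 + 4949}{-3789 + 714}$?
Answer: $- \frac{8587}{3075} \approx -2.7925$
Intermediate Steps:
$\frac{3638 + 4949}{-3789 + 714} = \frac{8587}{-3075} = 8587 \left(- \frac{1}{3075}\right) = - \frac{8587}{3075}$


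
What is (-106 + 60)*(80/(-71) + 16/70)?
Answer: 102672/2485 ≈ 41.317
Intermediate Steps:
(-106 + 60)*(80/(-71) + 16/70) = -46*(80*(-1/71) + 16*(1/70)) = -46*(-80/71 + 8/35) = -46*(-2232/2485) = 102672/2485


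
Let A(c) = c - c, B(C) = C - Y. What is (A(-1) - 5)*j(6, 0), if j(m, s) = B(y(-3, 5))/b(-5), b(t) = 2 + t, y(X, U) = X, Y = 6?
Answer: -15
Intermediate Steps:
B(C) = -6 + C (B(C) = C - 1*6 = C - 6 = -6 + C)
A(c) = 0
j(m, s) = 3 (j(m, s) = (-6 - 3)/(2 - 5) = -9/(-3) = -9*(-⅓) = 3)
(A(-1) - 5)*j(6, 0) = (0 - 5)*3 = -5*3 = -15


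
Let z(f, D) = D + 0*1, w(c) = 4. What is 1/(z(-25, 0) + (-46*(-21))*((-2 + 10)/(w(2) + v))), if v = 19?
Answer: 1/336 ≈ 0.0029762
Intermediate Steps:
z(f, D) = D (z(f, D) = D + 0 = D)
1/(z(-25, 0) + (-46*(-21))*((-2 + 10)/(w(2) + v))) = 1/(0 + (-46*(-21))*((-2 + 10)/(4 + 19))) = 1/(0 + 966*(8/23)) = 1/(0 + 336) = 1/336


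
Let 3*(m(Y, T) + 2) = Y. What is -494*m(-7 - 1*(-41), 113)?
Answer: -13832/3 ≈ -4610.7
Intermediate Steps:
m(Y, T) = -2 + Y/3
-494*m(-7 - 1*(-41), 113) = -494*(-2 + (-7 - 1*(-41))/3) = -494*(-2 + (-7 + 41)/3) = -494*(-2 + (⅓)*34) = -494*(-2 + 34/3) = -494*28/3 = -13832/3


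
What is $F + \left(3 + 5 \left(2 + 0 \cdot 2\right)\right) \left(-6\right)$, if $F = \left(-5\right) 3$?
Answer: $-93$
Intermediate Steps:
$F = -15$
$F + \left(3 + 5 \left(2 + 0 \cdot 2\right)\right) \left(-6\right) = -15 + \left(3 + 5 \left(2 + 0 \cdot 2\right)\right) \left(-6\right) = -15 + \left(3 + 5 \left(2 + 0\right)\right) \left(-6\right) = -15 + \left(3 + 5 \cdot 2\right) \left(-6\right) = -15 + \left(3 + 10\right) \left(-6\right) = -15 + 13 \left(-6\right) = -15 - 78 = -93$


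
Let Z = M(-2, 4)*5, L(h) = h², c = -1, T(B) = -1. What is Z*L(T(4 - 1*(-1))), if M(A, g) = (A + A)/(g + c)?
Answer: -20/3 ≈ -6.6667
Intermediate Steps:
M(A, g) = 2*A/(-1 + g) (M(A, g) = (A + A)/(g - 1) = (2*A)/(-1 + g) = 2*A/(-1 + g))
Z = -20/3 (Z = (2*(-2)/(-1 + 4))*5 = (2*(-2)/3)*5 = (2*(-2)*(⅓))*5 = -4/3*5 = -20/3 ≈ -6.6667)
Z*L(T(4 - 1*(-1))) = -20/3*(-1)² = -20/3*1 = -20/3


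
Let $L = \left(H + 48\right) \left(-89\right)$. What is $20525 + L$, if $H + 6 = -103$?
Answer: $25954$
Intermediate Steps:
$H = -109$ ($H = -6 - 103 = -109$)
$L = 5429$ ($L = \left(-109 + 48\right) \left(-89\right) = \left(-61\right) \left(-89\right) = 5429$)
$20525 + L = 20525 + 5429 = 25954$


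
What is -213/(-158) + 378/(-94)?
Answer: -19851/7426 ≈ -2.6732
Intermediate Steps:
-213/(-158) + 378/(-94) = -213*(-1/158) + 378*(-1/94) = 213/158 - 189/47 = -19851/7426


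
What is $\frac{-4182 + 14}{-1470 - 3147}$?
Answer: $\frac{4168}{4617} \approx 0.90275$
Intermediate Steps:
$\frac{-4182 + 14}{-1470 - 3147} = - \frac{4168}{-1470 - 3147} = - \frac{4168}{-4617} = \left(-4168\right) \left(- \frac{1}{4617}\right) = \frac{4168}{4617}$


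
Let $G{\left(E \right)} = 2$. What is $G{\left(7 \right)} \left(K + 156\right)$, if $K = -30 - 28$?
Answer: $196$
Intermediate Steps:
$K = -58$ ($K = -30 - 28 = -58$)
$G{\left(7 \right)} \left(K + 156\right) = 2 \left(-58 + 156\right) = 2 \cdot 98 = 196$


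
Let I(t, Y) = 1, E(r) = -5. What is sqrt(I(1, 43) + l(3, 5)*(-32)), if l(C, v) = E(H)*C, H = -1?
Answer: sqrt(481) ≈ 21.932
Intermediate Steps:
l(C, v) = -5*C
sqrt(I(1, 43) + l(3, 5)*(-32)) = sqrt(1 - 5*3*(-32)) = sqrt(1 - 15*(-32)) = sqrt(1 + 480) = sqrt(481)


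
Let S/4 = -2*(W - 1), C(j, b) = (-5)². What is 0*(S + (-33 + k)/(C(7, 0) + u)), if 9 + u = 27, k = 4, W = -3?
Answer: 0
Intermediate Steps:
C(j, b) = 25
u = 18 (u = -9 + 27 = 18)
S = 32 (S = 4*(-2*(-3 - 1)) = 4*(-2*(-4)) = 4*8 = 32)
0*(S + (-33 + k)/(C(7, 0) + u)) = 0*(32 + (-33 + 4)/(25 + 18)) = 0*(32 - 29/43) = 0*(1347/43) = 0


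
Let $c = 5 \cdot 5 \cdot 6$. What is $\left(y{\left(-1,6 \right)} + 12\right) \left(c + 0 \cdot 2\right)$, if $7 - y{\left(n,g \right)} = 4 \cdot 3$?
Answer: $1050$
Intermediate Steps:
$c = 150$ ($c = 25 \cdot 6 = 150$)
$y{\left(n,g \right)} = -5$ ($y{\left(n,g \right)} = 7 - 4 \cdot 3 = 7 - 12 = -5$)
$\left(y{\left(-1,6 \right)} + 12\right) \left(c + 0 \cdot 2\right) = \left(-5 + 12\right) \left(150 + 0 \cdot 2\right) = 7 \left(150 + 0\right) = 7 \cdot 150 = 1050$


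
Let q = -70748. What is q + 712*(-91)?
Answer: -135540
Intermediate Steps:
q + 712*(-91) = -70748 + 712*(-91) = -70748 - 64792 = -135540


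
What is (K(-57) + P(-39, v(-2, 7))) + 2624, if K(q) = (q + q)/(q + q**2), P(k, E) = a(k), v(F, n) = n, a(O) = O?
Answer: 72379/28 ≈ 2585.0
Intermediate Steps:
P(k, E) = k
K(q) = 2*q/(q + q**2) (K(q) = (2*q)/(q + q**2) = 2*q/(q + q**2))
(K(-57) + P(-39, v(-2, 7))) + 2624 = (2/(1 - 57) - 39) + 2624 = (2/(-56) - 39) + 2624 = (2*(-1/56) - 39) + 2624 = (-1/28 - 39) + 2624 = -1093/28 + 2624 = 72379/28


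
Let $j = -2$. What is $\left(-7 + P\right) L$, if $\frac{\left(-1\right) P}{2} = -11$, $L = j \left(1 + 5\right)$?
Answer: $-180$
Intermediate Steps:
$L = -12$ ($L = - 2 \left(1 + 5\right) = \left(-2\right) 6 = -12$)
$P = 22$ ($P = \left(-2\right) \left(-11\right) = 22$)
$\left(-7 + P\right) L = \left(-7 + 22\right) \left(-12\right) = 15 \left(-12\right) = -180$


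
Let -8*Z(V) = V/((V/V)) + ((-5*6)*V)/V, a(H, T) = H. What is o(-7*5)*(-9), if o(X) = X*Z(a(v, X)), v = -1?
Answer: 9765/8 ≈ 1220.6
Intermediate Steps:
Z(V) = 15/4 - V/8 (Z(V) = -(V/((V/V)) + ((-5*6)*V)/V)/8 = -(V/1 + (-30*V)/V)/8 = -(V*1 - 30)/8 = -(V - 30)/8 = -(-30 + V)/8 = 15/4 - V/8)
o(X) = 31*X/8 (o(X) = X*(15/4 - 1/8*(-1)) = X*(15/4 + 1/8) = X*(31/8) = 31*X/8)
o(-7*5)*(-9) = (31*(-7*5)/8)*(-9) = ((31/8)*(-35))*(-9) = -1085/8*(-9) = 9765/8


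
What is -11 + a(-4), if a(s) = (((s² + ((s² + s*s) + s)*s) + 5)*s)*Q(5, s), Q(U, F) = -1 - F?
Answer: 1081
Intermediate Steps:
a(s) = s*(-1 - s)*(5 + s² + s*(s + 2*s²)) (a(s) = (((s² + ((s² + s*s) + s)*s) + 5)*s)*(-1 - s) = (((s² + ((s² + s²) + s)*s) + 5)*s)*(-1 - s) = (((s² + (2*s² + s)*s) + 5)*s)*(-1 - s) = (((s² + (s + 2*s²)*s) + 5)*s)*(-1 - s) = (((s² + s*(s + 2*s²)) + 5)*s)*(-1 - s) = ((5 + s² + s*(s + 2*s²))*s)*(-1 - s) = (s*(5 + s² + s*(s + 2*s²)))*(-1 - s) = s*(-1 - s)*(5 + s² + s*(s + 2*s²)))
-11 + a(-4) = -11 - 1*(-4)*(1 - 4)*(5 + 2*(-4)² + 2*(-4)³) = -11 - 1*(-4)*(-3)*(5 + 2*16 + 2*(-64)) = -11 - 1*(-4)*(-3)*(5 + 32 - 128) = -11 - 1*(-4)*(-3)*(-91) = -11 + 1092 = 1081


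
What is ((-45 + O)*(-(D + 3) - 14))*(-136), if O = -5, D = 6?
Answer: -156400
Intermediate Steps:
((-45 + O)*(-(D + 3) - 14))*(-136) = ((-45 - 5)*(-(6 + 3) - 14))*(-136) = -50*(-1*9 - 14)*(-136) = -50*(-9 - 14)*(-136) = -50*(-23)*(-136) = 1150*(-136) = -156400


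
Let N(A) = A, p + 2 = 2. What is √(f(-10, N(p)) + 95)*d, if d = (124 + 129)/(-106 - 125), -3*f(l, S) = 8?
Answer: -23*√831/63 ≈ -10.524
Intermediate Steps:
p = 0 (p = -2 + 2 = 0)
f(l, S) = -8/3 (f(l, S) = -⅓*8 = -8/3)
d = -23/21 (d = 253/(-231) = 253*(-1/231) = -23/21 ≈ -1.0952)
√(f(-10, N(p)) + 95)*d = √(-8/3 + 95)*(-23/21) = √(277/3)*(-23/21) = (√831/3)*(-23/21) = -23*√831/63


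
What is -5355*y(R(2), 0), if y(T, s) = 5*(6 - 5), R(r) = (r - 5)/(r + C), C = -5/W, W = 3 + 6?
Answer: -26775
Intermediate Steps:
W = 9
C = -5/9 ≈ -0.55556
R(r) = (-5 + r)/(-5/9 + r) (R(r) = (r - 5)/(r - 5/9) = (-5 + r)/(-5/9 + r))
y(T, s) = 5 (y(T, s) = 5*1 = 5)
-5355*y(R(2), 0) = -5355*5 = -26775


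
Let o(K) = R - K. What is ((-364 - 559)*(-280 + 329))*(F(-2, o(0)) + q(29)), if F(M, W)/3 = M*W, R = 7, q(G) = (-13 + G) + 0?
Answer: 1175902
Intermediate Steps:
q(G) = -13 + G
o(K) = 7 - K
F(M, W) = 3*M*W (F(M, W) = 3*(M*W) = 3*M*W)
((-364 - 559)*(-280 + 329))*(F(-2, o(0)) + q(29)) = ((-364 - 559)*(-280 + 329))*(3*(-2)*(7 - 1*0) + (-13 + 29)) = (-923*49)*(3*(-2)*(7 + 0) + 16) = -45227*(3*(-2)*7 + 16) = -45227*(-42 + 16) = -45227*(-26) = 1175902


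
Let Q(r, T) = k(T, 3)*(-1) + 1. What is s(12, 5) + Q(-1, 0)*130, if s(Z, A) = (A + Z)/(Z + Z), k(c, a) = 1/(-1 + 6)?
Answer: 2513/24 ≈ 104.71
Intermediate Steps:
k(c, a) = ⅕ (k(c, a) = 1/5 = ⅕)
Q(r, T) = ⅘ (Q(r, T) = (⅕)*(-1) + 1 = -⅕ + 1 = ⅘)
s(Z, A) = (A + Z)/(2*Z) (s(Z, A) = (A + Z)/((2*Z)) = (A + Z)*(1/(2*Z)) = (A + Z)/(2*Z))
s(12, 5) + Q(-1, 0)*130 = (½)*(5 + 12)/12 + (⅘)*130 = (½)*(1/12)*17 + 104 = 17/24 + 104 = 2513/24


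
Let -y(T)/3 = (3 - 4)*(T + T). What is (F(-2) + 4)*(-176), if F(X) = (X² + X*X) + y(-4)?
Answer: 2112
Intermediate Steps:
y(T) = 6*T (y(T) = -3*(3 - 4)*(T + T) = -(-3)*2*T = -(-6)*T = 6*T)
F(X) = -24 + 2*X² (F(X) = (X² + X*X) + 6*(-4) = (X² + X²) - 24 = 2*X² - 24 = -24 + 2*X²)
(F(-2) + 4)*(-176) = ((-24 + 2*(-2)²) + 4)*(-176) = ((-24 + 2*4) + 4)*(-176) = ((-24 + 8) + 4)*(-176) = (-16 + 4)*(-176) = -12*(-176) = 2112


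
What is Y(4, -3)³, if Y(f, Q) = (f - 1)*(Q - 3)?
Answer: -5832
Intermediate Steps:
Y(f, Q) = (-1 + f)*(-3 + Q)
Y(4, -3)³ = (3 - 1*(-3) - 3*4 - 3*4)³ = (3 + 3 - 12 - 12)³ = (-18)³ = -5832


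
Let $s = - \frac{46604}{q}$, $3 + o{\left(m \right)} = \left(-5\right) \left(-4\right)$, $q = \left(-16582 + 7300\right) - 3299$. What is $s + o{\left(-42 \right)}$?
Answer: $\frac{260481}{12581} \approx 20.704$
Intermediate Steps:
$q = -12581$ ($q = -9282 - 3299 = -12581$)
$o{\left(m \right)} = 17$ ($o{\left(m \right)} = -3 - -20 = -3 + 20 = 17$)
$s = \frac{46604}{12581}$ ($s = - \frac{46604}{-12581} = \left(-46604\right) \left(- \frac{1}{12581}\right) = \frac{46604}{12581} \approx 3.7043$)
$s + o{\left(-42 \right)} = \frac{46604}{12581} + 17 = \frac{260481}{12581}$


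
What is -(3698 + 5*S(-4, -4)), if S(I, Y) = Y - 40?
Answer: -3478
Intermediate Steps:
S(I, Y) = -40 + Y
-(3698 + 5*S(-4, -4)) = -(3698 + 5*(-40 - 4)) = -(3698 + 5*(-44)) = -(3698 - 220) = -1*3478 = -3478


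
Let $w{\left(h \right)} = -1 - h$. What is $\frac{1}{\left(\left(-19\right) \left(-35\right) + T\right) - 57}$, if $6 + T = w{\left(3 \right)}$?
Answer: $\frac{1}{598} \approx 0.0016722$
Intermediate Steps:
$T = -10$ ($T = -6 - 4 = -10$)
$\frac{1}{\left(\left(-19\right) \left(-35\right) + T\right) - 57} = \frac{1}{\left(\left(-19\right) \left(-35\right) - 10\right) - 57} = \frac{1}{\left(665 - 10\right) - 57} = \frac{1}{655 - 57} = \frac{1}{598}$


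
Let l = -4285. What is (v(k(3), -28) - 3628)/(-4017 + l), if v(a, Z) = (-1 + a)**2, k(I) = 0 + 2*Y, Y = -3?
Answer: 3579/8302 ≈ 0.43110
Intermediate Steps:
k(I) = -6 (k(I) = 0 + 2*(-3) = 0 - 6 = -6)
(v(k(3), -28) - 3628)/(-4017 + l) = ((-1 - 6)**2 - 3628)/(-4017 - 4285) = ((-7)**2 - 3628)/(-8302) = (49 - 3628)*(-1/8302) = -3579*(-1/8302) = 3579/8302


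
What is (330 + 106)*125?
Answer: 54500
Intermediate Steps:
(330 + 106)*125 = 436*125 = 54500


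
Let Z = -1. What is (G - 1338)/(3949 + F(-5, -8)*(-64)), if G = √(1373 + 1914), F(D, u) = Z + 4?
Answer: -1338/3757 + √3287/3757 ≈ -0.34088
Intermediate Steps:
F(D, u) = 3 (F(D, u) = -1 + 4 = 3)
G = √3287 ≈ 57.332
(G - 1338)/(3949 + F(-5, -8)*(-64)) = (√3287 - 1338)/(3949 + 3*(-64)) = (-1338 + √3287)/(3949 - 192) = (-1338 + √3287)/3757 = (-1338 + √3287)*(1/3757) = -1338/3757 + √3287/3757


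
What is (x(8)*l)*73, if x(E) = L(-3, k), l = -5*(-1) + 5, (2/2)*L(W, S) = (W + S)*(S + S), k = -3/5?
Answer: 15768/5 ≈ 3153.6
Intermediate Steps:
k = -3/5 (k = -3*1/5 = -3/5 ≈ -0.60000)
L(W, S) = 2*S*(S + W) (L(W, S) = (W + S)*(S + S) = (S + W)*(2*S) = 2*S*(S + W))
l = 10 (l = 5 + 5 = 10)
x(E) = 108/25 (x(E) = 2*(-3/5)*(-3/5 - 3) = 2*(-3/5)*(-18/5) = 108/25)
(x(8)*l)*73 = ((108/25)*10)*73 = (216/5)*73 = 15768/5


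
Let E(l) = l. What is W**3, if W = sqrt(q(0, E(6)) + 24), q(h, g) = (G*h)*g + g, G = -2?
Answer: 30*sqrt(30) ≈ 164.32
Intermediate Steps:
q(h, g) = g - 2*g*h (q(h, g) = (-2*h)*g + g = -2*g*h + g = g - 2*g*h)
W = sqrt(30) (W = sqrt(6*(1 - 2*0) + 24) = sqrt(6*(1 + 0) + 24) = sqrt(6*1 + 24) = sqrt(6 + 24) = sqrt(30) ≈ 5.4772)
W**3 = (sqrt(30))**3 = 30*sqrt(30)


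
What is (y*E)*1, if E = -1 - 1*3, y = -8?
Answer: 32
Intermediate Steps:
E = -4 (E = -1 - 3 = -4)
(y*E)*1 = -8*(-4)*1 = 32*1 = 32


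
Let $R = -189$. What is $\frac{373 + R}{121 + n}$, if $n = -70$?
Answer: $\frac{184}{51} \approx 3.6078$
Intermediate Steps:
$\frac{373 + R}{121 + n} = \frac{373 - 189}{121 - 70} = \frac{184}{51}$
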